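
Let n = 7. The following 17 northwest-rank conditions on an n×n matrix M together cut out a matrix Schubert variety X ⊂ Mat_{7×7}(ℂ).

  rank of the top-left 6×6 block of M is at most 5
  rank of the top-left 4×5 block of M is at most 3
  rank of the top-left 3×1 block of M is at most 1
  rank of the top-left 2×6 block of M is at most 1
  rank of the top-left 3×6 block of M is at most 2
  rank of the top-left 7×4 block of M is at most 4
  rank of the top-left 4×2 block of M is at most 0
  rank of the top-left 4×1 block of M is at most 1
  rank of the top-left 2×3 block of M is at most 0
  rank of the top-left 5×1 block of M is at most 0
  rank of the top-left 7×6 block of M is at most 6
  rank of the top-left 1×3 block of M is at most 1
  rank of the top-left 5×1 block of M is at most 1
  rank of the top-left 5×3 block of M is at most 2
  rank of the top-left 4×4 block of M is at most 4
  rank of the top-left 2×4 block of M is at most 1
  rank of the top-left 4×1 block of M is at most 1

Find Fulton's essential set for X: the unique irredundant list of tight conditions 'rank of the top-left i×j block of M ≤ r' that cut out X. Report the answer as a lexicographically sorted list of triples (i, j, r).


Computing R[i][j] = min implied NW-rank bound (n=7, 17 conditions):

  row 1: 0  0  0  1  1  1  1
  row 2: 0  0  0  1  1  1  2
  row 3: 0  0  1  2  2  2  3
  row 4: 0  0  1  2  3  3  4
  row 5: 0  1  2  3  4  4  5
  row 6: 1  2  3  4  5  5  6
  row 7: 1  2  3  4  5  6  7

the unique w with this rank table is (4, 7, 3, 5, 2, 1, 6).

ℓ(w)=13; the 4 essential cells (i,j,r):

[(2, 3, 0), (2, 6, 1), (4, 2, 0), (5, 1, 0)]


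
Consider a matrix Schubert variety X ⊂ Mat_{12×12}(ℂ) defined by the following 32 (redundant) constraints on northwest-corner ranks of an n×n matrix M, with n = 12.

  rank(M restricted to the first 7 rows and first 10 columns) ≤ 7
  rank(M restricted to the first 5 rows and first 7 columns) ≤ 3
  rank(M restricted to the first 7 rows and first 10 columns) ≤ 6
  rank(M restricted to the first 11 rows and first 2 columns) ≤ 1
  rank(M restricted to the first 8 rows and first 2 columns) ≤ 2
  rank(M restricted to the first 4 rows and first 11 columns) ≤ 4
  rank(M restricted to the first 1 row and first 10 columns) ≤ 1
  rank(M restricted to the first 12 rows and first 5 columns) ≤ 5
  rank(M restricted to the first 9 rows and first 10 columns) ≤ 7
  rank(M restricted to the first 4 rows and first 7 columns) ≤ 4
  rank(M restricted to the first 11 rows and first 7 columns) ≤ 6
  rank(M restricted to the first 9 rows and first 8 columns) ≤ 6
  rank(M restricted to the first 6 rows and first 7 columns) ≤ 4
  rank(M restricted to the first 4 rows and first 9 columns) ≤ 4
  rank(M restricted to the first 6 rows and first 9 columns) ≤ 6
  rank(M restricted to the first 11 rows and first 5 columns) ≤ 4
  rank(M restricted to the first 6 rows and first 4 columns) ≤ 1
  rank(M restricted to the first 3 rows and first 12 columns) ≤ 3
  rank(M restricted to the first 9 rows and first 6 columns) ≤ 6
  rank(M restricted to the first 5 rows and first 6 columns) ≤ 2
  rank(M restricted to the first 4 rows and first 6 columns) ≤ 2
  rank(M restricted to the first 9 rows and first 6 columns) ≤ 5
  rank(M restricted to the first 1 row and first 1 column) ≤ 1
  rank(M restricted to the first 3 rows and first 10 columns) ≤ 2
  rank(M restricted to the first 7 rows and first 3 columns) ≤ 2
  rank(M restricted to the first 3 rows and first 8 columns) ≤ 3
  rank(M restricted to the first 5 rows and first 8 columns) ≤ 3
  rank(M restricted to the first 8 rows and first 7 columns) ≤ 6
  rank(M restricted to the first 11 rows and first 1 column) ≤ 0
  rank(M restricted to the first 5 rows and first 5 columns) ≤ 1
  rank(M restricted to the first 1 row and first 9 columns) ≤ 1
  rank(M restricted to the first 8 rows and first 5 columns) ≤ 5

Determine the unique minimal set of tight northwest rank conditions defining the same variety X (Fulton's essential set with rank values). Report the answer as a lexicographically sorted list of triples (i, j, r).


Recovering R(i,j) via the rank-extension bound from the 32 conditions:

  row 1: 0  1  1  1  1  1  1  1  1  1  1  1
  row 2: 0  1  1  1  1  2  2  2  2  2  2  2
  row 3: 0  1  1  1  1  2  2  2  2  2  3  3
  row 4: 0  1  1  1  1  2  3  3  3  3  4  4
  row 5: 0  1  1  1  1  2  3  3  4  4  5  5
  row 6: 0  1  1  1  2  3  4  4  5  5  6  6
  row 7: 0  1  2  2  3  4  5  5  6  6  7  7
  row 8: 0  1  2  3  4  5  6  6  7  7  8  8
  row 9: 0  1  2  3  4  5  6  6  7  7  8  9
  row 10: 0  1  2  3  4  5  6  7  8  8  9  10
  row 11: 0  1  2  3  4  5  6  7  8  9  10  11
  row 12: 1  2  3  4  5  6  7  8  9  10  11  12

hence w(1..12) = (2, 6, 11, 7, 9, 5, 3, 4, 12, 8, 10, 1).

7 SE-corners of the 32-cell Rothe diagram give Ess(w):

[(3, 10, 2), (5, 5, 1), (5, 8, 3), (6, 4, 1), (9, 8, 6), (9, 10, 7), (11, 1, 0)]


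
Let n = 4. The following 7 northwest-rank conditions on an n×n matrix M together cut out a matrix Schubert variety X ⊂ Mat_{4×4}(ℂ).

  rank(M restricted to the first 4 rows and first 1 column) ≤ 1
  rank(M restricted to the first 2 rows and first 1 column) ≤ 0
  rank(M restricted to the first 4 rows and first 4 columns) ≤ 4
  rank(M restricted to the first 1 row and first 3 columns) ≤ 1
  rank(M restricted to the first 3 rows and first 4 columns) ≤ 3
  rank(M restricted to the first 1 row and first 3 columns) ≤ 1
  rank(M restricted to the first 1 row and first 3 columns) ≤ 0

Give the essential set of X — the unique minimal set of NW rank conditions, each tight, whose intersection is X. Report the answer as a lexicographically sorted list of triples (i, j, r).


Rank table r_w(4×4) implied by the 7 constraints:

  row 1: 0, 0, 0, 1
  row 2: 0, 1, 1, 2
  row 3: 1, 2, 2, 3
  row 4: 1, 2, 3, 4

giving w = (4, 2, 1, 3) via Δ²R.

Fulton essential set (2 of the 4 Rothe cells):

[(1, 3, 0), (2, 1, 0)]


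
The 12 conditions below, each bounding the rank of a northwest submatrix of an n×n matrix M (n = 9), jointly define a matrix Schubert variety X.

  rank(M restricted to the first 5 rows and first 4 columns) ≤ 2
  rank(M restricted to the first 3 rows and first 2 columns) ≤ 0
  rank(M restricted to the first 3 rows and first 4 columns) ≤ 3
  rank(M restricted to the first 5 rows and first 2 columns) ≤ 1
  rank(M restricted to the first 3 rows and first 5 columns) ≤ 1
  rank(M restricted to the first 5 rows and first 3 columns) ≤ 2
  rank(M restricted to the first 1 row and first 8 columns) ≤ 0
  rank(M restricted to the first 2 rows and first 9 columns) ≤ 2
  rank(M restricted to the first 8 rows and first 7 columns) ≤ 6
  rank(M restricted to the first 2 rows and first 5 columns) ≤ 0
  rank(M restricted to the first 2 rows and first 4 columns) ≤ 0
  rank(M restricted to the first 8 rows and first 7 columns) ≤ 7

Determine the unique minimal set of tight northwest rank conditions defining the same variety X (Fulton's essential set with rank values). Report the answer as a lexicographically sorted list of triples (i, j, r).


Computing R[i][j] = min implied NW-rank bound (n=9, 12 conditions):

  i=1: 0, 0, 0, 0, 0, 0, 0, 0, 1
  i=2: 0, 0, 0, 0, 0, 1, 1, 1, 2
  i=3: 0, 0, 1, 1, 1, 2, 2, 2, 3
  i=4: 1, 1, 2, 2, 2, 3, 3, 3, 4
  i=5: 1, 1, 2, 2, 3, 4, 4, 4, 5
  i=6: 1, 2, 3, 3, 4, 5, 5, 5, 6
  i=7: 1, 2, 3, 4, 5, 6, 6, 6, 7
  i=8: 1, 2, 3, 4, 5, 6, 6, 7, 8
  i=9: 1, 2, 3, 4, 5, 6, 7, 8, 9

hence w(1..9) = (9, 6, 3, 1, 5, 2, 4, 8, 7).

6 SE-corners of the 18-cell Rothe diagram give Ess(w):

[(1, 8, 0), (2, 5, 0), (3, 2, 0), (5, 2, 1), (5, 4, 2), (8, 7, 6)]


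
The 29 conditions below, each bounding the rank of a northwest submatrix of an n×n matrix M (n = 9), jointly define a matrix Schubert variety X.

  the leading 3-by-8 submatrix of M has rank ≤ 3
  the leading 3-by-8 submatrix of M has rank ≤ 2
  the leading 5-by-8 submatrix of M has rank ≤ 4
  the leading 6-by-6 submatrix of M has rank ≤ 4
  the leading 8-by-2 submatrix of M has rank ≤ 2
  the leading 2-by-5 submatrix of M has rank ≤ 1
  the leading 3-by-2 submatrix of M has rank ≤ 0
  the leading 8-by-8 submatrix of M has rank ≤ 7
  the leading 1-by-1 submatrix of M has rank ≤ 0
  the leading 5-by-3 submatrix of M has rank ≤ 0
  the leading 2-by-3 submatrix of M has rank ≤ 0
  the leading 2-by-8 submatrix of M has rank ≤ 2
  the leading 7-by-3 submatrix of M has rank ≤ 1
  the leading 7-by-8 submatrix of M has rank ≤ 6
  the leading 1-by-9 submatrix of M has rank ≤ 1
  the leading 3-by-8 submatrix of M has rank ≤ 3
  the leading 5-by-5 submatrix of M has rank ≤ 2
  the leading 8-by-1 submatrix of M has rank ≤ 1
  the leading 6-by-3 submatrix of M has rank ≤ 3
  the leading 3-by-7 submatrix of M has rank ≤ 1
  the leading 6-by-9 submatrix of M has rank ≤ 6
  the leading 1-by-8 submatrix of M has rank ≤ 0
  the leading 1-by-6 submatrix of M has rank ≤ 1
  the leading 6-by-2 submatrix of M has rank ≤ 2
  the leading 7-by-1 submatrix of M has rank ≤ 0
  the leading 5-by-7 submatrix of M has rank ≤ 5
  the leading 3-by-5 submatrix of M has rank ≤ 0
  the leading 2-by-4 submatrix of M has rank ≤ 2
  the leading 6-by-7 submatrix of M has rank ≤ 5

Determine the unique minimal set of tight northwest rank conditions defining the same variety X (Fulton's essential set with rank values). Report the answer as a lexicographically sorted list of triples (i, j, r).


Reconstructing r_w from the 29 given conditions:

  row 1: 0 0 0 0 0 0 0 0 1
  row 2: 0 0 0 0 0 1 1 1 2
  row 3: 0 0 0 0 0 1 1 2 3
  row 4: 0 0 0 1 1 2 2 3 4
  row 5: 0 0 0 1 2 3 3 4 5
  row 6: 0 1 1 2 3 4 4 5 6
  row 7: 0 1 1 2 3 4 5 6 7
  row 8: 1 2 2 3 4 5 6 7 8
  row 9: 1 2 3 4 5 6 7 8 9

so w = (9, 6, 8, 4, 5, 2, 7, 1, 3).

Fulton essential set (6 of the 28 Rothe cells):

[(1, 8, 0), (3, 5, 0), (3, 7, 1), (5, 3, 0), (7, 1, 0), (7, 3, 1)]


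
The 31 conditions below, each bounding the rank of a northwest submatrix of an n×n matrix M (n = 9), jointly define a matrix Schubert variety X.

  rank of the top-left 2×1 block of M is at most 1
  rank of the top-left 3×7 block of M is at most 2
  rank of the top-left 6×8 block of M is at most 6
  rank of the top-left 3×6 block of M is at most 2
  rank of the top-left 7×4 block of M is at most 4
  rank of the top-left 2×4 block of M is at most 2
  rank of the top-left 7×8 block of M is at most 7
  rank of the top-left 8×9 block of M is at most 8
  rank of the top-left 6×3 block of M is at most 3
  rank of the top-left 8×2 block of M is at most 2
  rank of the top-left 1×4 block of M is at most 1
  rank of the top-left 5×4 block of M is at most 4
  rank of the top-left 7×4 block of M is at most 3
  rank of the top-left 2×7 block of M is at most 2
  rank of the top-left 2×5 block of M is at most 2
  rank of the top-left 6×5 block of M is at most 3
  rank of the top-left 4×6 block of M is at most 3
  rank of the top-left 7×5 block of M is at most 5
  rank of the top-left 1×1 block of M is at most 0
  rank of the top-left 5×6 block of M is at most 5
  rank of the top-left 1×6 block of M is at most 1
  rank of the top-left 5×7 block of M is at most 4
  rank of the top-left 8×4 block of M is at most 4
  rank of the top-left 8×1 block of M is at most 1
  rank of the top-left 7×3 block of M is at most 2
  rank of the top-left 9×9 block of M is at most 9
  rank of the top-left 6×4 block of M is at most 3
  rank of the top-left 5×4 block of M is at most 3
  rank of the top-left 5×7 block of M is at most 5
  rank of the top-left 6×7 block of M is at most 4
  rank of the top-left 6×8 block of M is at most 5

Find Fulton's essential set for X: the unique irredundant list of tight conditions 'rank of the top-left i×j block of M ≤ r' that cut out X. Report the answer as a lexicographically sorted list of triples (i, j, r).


Propagating the 31 rank bounds to every northwest block:

  R[1]: 0 1 1 1 1 1 1 1 1
  R[2]: 1 2 2 2 2 2 2 2 2
  R[3]: 1 2 2 2 2 2 2 3 3
  R[4]: 1 2 2 3 3 3 3 4 4
  R[5]: 1 2 2 3 3 4 4 5 5
  R[6]: 1 2 2 3 3 4 4 5 6
  R[7]: 1 2 2 3 4 5 5 6 7
  R[8]: 1 2 3 4 5 6 6 7 8
  R[9]: 1 2 3 4 5 6 7 8 9

giving w = (2, 1, 8, 4, 6, 9, 5, 3, 7) via Δ²R.

Rothe diagram D(w) (13 cells), 5 SE-corners (essential conditions):

[(1, 1, 0), (3, 7, 2), (6, 5, 3), (6, 7, 4), (7, 3, 2)]


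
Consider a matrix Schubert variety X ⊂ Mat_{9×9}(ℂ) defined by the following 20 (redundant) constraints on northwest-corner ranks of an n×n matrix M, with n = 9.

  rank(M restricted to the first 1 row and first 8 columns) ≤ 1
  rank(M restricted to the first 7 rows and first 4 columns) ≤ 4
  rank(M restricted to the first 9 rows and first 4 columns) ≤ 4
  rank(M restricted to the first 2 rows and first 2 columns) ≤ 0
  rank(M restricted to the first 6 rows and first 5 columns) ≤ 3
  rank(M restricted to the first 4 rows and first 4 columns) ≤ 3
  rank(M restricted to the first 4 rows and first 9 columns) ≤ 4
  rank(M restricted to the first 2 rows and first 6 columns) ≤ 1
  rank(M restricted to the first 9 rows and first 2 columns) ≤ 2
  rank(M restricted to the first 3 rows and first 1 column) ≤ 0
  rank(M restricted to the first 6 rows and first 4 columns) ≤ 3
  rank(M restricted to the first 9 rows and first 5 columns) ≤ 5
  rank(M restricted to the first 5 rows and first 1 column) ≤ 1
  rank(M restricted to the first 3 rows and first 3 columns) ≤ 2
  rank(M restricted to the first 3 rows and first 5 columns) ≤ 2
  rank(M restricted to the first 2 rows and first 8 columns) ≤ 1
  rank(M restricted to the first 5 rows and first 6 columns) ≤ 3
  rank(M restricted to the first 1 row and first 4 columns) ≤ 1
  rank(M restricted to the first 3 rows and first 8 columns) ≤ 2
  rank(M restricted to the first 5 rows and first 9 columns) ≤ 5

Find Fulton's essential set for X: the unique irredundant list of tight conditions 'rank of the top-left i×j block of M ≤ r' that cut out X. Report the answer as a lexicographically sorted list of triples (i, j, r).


Recovering R(i,j) via the rank-extension bound from the 20 conditions:

  row 1: 0, 0, 1, 1, 1, 1, 1, 1, 1
  row 2: 0, 0, 1, 1, 1, 1, 1, 1, 2
  row 3: 0, 1, 2, 2, 2, 2, 2, 2, 3
  row 4: 1, 2, 3, 3, 3, 3, 3, 3, 4
  row 5: 1, 2, 3, 3, 3, 3, 4, 4, 5
  row 6: 1, 2, 3, 3, 3, 4, 5, 5, 6
  row 7: 1, 2, 3, 4, 4, 5, 6, 6, 7
  row 8: 1, 2, 3, 4, 5, 6, 7, 7, 8
  row 9: 1, 2, 3, 4, 5, 6, 7, 8, 9

the unique w with this rank table is (3, 9, 2, 1, 7, 6, 4, 5, 8).

Fulton essential set (5 of the 15 Rothe cells):

[(2, 2, 0), (2, 8, 1), (3, 1, 0), (5, 6, 3), (6, 5, 3)]


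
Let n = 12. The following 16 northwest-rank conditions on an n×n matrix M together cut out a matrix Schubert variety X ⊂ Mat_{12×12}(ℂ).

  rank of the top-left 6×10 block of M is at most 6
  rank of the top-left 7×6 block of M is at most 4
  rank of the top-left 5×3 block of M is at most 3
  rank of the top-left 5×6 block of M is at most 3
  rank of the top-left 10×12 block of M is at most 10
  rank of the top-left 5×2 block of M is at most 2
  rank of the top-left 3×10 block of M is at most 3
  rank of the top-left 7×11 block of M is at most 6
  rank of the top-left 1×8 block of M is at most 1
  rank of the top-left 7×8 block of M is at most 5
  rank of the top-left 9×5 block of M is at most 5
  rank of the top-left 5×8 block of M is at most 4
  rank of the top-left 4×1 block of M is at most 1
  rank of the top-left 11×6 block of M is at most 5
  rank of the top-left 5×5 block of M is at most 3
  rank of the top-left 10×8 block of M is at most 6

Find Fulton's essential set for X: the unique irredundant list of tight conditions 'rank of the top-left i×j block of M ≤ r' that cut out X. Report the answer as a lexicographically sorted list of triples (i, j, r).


Propagating the 16 rank bounds to every northwest block:

  R[1]: 1 | 1 | 1 | 1 | 1 | 1 | 1 | 1 | 1 | 1 | 1 | 1
  R[2]: 1 | 2 | 2 | 2 | 2 | 2 | 2 | 2 | 2 | 2 | 2 | 2
  R[3]: 1 | 2 | 3 | 3 | 3 | 3 | 3 | 3 | 3 | 3 | 3 | 3
  R[4]: 1 | 2 | 3 | 3 | 3 | 3 | 4 | 4 | 4 | 4 | 4 | 4
  R[5]: 1 | 2 | 3 | 3 | 3 | 3 | 4 | 4 | 5 | 5 | 5 | 5
  R[6]: 1 | 2 | 3 | 4 | 4 | 4 | 5 | 5 | 6 | 6 | 6 | 6
  R[7]: 1 | 2 | 3 | 4 | 4 | 4 | 5 | 5 | 6 | 6 | 6 | 7
  R[8]: 1 | 2 | 3 | 4 | 5 | 5 | 6 | 6 | 7 | 7 | 7 | 8
  R[9]: 1 | 2 | 3 | 4 | 5 | 5 | 6 | 6 | 7 | 8 | 8 | 9
  R[10]: 1 | 2 | 3 | 4 | 5 | 5 | 6 | 6 | 7 | 8 | 9 | 10
  R[11]: 1 | 2 | 3 | 4 | 5 | 5 | 6 | 7 | 8 | 9 | 10 | 11
  R[12]: 1 | 2 | 3 | 4 | 5 | 6 | 7 | 8 | 9 | 10 | 11 | 12

hence w(1..12) = (1, 2, 3, 7, 9, 4, 12, 5, 10, 11, 8, 6).

ℓ(w)=17; the 7 essential cells (i,j,r):

[(5, 6, 3), (5, 8, 4), (7, 6, 4), (7, 8, 5), (7, 11, 6), (10, 8, 6), (11, 6, 5)]


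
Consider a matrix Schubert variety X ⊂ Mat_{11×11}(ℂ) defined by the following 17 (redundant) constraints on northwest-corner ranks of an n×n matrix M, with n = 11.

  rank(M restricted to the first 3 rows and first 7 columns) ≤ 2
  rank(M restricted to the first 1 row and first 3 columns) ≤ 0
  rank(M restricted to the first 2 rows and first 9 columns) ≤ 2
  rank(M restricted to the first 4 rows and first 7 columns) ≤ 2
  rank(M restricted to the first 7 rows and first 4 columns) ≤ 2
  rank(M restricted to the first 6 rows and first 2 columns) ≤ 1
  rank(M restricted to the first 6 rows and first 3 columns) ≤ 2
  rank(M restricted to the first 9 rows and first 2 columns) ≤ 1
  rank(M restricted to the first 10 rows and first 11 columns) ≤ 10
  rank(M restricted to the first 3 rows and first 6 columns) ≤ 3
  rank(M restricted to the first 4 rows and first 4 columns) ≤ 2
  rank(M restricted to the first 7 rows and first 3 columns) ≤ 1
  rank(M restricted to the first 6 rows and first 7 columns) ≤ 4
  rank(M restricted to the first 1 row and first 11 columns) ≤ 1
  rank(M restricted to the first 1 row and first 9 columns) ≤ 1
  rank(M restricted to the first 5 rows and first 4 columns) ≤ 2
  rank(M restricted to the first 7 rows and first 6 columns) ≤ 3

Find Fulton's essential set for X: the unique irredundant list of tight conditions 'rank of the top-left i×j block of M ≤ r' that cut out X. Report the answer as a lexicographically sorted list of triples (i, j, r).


Propagating the 17 rank bounds to every northwest block:

  R[1]: 0 | 0 | 0 | 1 | 1 | 1 | 1 | 1 | 1 | 1 | 1
  R[2]: 1 | 1 | 1 | 2 | 2 | 2 | 2 | 2 | 2 | 2 | 2
  R[3]: 1 | 1 | 1 | 2 | 2 | 2 | 2 | 3 | 3 | 3 | 3
  R[4]: 1 | 1 | 1 | 2 | 2 | 2 | 2 | 3 | 4 | 4 | 4
  R[5]: 1 | 1 | 1 | 2 | 3 | 3 | 3 | 4 | 5 | 5 | 5
  R[6]: 1 | 1 | 1 | 2 | 3 | 3 | 4 | 5 | 6 | 6 | 6
  R[7]: 1 | 1 | 1 | 2 | 3 | 3 | 4 | 5 | 6 | 7 | 7
  R[8]: 1 | 1 | 2 | 3 | 4 | 4 | 5 | 6 | 7 | 8 | 8
  R[9]: 1 | 1 | 2 | 3 | 4 | 5 | 6 | 7 | 8 | 9 | 9
  R[10]: 1 | 2 | 3 | 4 | 5 | 6 | 7 | 8 | 9 | 10 | 10
  R[11]: 1 | 2 | 3 | 4 | 5 | 6 | 7 | 8 | 9 | 10 | 11

the unique w with this rank table is (4, 1, 8, 9, 5, 7, 10, 3, 6, 2, 11).

Fulton essential set (5 of the 23 Rothe cells):

[(1, 3, 0), (4, 7, 2), (7, 3, 1), (7, 6, 3), (9, 2, 1)]


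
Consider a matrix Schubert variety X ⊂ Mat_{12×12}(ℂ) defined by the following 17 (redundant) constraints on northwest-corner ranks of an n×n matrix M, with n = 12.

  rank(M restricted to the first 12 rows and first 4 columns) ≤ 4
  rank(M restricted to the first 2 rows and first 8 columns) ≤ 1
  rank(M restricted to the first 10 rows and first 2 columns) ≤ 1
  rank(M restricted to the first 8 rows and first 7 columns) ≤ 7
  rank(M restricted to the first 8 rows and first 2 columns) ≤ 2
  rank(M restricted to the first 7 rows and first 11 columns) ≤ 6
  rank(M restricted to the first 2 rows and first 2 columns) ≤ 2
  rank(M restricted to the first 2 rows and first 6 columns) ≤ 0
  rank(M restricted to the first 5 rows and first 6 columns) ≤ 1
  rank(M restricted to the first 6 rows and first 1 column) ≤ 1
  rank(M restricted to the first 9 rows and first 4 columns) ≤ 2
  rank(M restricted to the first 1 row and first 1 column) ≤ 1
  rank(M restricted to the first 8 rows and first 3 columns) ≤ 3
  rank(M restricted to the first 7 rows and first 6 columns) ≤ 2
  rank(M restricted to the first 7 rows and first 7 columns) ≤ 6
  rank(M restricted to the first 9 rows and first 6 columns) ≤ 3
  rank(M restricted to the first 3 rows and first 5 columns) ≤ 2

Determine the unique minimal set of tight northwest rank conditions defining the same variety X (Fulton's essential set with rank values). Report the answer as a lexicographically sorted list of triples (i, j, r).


Computing R[i][j] = min implied NW-rank bound (n=12, 17 conditions):

  R[1]: 0, 0, 0, 0, 0, 0, 1, 1, 1, 1, 1, 1
  R[2]: 0, 0, 0, 0, 0, 0, 1, 1, 2, 2, 2, 2
  R[3]: 1, 1, 1, 1, 1, 1, 2, 2, 3, 3, 3, 3
  R[4]: 1, 1, 1, 1, 1, 1, 2, 3, 4, 4, 4, 4
  R[5]: 1, 1, 1, 1, 1, 1, 2, 3, 4, 5, 5, 5
  R[6]: 1, 1, 2, 2, 2, 2, 3, 4, 5, 6, 6, 6
  R[7]: 1, 1, 2, 2, 2, 2, 3, 4, 5, 6, 6, 7
  R[8]: 1, 1, 2, 2, 3, 3, 4, 5, 6, 7, 7, 8
  R[9]: 1, 1, 2, 2, 3, 3, 4, 5, 6, 7, 8, 9
  R[10]: 1, 1, 2, 3, 4, 4, 5, 6, 7, 8, 9, 10
  R[11]: 1, 2, 3, 4, 5, 5, 6, 7, 8, 9, 10, 11
  R[12]: 1, 2, 3, 4, 5, 6, 7, 8, 9, 10, 11, 12

giving w = (7, 9, 1, 8, 10, 3, 12, 5, 11, 4, 2, 6) via Δ²R.

8 SE-corners of the 35-cell Rothe diagram give Ess(w):

[(2, 6, 0), (2, 8, 1), (5, 6, 1), (7, 6, 2), (7, 11, 6), (9, 4, 2), (9, 6, 3), (10, 2, 1)]


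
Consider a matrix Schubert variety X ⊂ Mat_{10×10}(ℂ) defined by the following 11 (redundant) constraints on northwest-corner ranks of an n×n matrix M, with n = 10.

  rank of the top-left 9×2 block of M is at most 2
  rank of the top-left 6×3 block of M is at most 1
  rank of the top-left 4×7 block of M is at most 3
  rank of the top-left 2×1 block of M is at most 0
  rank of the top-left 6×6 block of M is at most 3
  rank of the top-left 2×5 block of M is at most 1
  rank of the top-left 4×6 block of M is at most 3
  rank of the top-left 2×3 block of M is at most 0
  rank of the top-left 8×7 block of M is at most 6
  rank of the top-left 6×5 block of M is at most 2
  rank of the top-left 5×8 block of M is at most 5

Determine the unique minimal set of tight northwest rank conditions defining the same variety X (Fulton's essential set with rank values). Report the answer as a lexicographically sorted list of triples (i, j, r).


The tightest implied rank at each (i,j), from the 11 conditions:

  R[1]: 0 0 0 1 1 1 1 1 1 1
  R[2]: 0 0 0 1 1 2 2 2 2 2
  R[3]: 1 1 1 2 2 3 3 3 3 3
  R[4]: 1 1 1 2 2 3 3 4 4 4
  R[5]: 1 1 1 2 2 3 4 5 5 5
  R[6]: 1 1 1 2 2 3 4 5 6 6
  R[7]: 1 2 2 3 3 4 5 6 7 7
  R[8]: 1 2 3 4 4 5 6 7 8 8
  R[9]: 1 2 3 4 5 6 7 8 9 9
  R[10]: 1 2 3 4 5 6 7 8 9 10

reading off 1-entries of Δ²R: w = (4, 6, 1, 8, 7, 9, 2, 3, 5, 10).

Rothe diagram D(w) (17 cells), 5 SE-corners (essential conditions):

[(2, 3, 0), (2, 5, 1), (4, 7, 3), (6, 3, 1), (6, 5, 2)]


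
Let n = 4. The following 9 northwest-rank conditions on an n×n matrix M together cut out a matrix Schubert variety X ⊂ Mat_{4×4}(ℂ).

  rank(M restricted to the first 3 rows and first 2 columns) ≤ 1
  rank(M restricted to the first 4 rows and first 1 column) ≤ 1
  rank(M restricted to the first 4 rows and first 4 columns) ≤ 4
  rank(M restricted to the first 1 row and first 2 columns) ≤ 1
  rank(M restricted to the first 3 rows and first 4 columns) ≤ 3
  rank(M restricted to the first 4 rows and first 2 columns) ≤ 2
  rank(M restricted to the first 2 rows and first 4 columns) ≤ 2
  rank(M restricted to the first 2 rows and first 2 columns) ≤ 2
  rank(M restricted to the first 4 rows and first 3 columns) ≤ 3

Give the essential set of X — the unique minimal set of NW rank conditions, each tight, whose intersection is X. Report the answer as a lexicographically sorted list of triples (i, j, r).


Reconstructing r_w from the 9 given conditions:

  row 1: 1 1 1 1
  row 2: 1 1 2 2
  row 3: 1 1 2 3
  row 4: 1 2 3 4

reading off 1-entries of Δ²R: w = (1, 3, 4, 2).

1 SE-corner of the 2-cell Rothe diagram gives Ess(w):

[(3, 2, 1)]


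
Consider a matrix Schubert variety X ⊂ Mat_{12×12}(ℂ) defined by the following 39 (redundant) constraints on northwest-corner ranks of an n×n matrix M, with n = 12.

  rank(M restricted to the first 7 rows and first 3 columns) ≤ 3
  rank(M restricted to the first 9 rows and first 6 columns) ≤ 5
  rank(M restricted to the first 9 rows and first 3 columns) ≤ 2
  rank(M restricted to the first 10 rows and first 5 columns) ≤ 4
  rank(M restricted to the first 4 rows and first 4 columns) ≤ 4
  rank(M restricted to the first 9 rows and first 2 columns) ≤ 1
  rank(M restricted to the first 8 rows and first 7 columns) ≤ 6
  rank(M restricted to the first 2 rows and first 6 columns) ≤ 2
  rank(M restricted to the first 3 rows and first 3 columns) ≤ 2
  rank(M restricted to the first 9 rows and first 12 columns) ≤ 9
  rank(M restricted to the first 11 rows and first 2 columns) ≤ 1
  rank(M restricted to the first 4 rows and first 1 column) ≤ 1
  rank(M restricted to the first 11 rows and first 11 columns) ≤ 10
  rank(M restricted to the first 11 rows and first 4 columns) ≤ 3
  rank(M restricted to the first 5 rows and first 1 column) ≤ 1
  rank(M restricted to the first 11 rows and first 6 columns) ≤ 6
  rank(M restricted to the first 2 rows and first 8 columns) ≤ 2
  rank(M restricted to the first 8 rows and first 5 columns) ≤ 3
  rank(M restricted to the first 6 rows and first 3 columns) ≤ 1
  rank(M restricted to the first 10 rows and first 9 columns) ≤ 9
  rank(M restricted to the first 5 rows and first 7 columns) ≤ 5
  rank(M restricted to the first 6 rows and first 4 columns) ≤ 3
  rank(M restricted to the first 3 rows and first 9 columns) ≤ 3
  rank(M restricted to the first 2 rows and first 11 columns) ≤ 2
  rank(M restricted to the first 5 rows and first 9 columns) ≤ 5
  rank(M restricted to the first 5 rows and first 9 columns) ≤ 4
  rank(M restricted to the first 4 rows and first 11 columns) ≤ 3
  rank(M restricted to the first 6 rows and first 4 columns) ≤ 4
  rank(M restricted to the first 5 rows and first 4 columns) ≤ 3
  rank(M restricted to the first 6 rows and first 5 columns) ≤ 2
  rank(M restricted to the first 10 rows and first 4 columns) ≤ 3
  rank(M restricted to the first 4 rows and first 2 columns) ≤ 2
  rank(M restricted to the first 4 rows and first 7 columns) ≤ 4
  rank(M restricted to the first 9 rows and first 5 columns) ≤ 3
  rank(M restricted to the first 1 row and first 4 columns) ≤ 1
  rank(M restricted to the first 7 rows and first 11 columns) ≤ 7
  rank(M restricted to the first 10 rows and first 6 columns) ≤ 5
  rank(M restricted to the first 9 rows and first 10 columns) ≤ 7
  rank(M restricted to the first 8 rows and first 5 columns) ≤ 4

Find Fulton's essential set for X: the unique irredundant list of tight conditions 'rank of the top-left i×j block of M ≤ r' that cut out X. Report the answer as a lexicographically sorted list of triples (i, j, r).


Propagating the 39 rank bounds to every northwest block:

  R[1]: 1  1  1  1  1  1  1  1  1  1  1  1
  R[2]: 1  1  1  2  2  2  2  2  2  2  2  2
  R[3]: 1  1  1  2  2  3  3  3  3  3  3  3
  R[4]: 1  1  1  2  2  3  3  3  3  3  3  4
  R[5]: 1  1  1  2  2  3  4  4  4  4  4  5
  R[6]: 1  1  1  2  2  3  4  5  5  5  5  6
  R[7]: 1  1  2  3  3  4  5  6  6  6  6  7
  R[8]: 1  1  2  3  3  4  5  6  7  7  7  8
  R[9]: 1  1  2  3  3  4  5  6  7  7  8  9
  R[10]: 1  1  2  3  4  5  6  7  8  8  9  10
  R[11]: 1  1  2  3  4  5  6  7  8  9  10  11
  R[12]: 1  2  3  4  5  6  7  8  9  10  11  12

reading off 1-entries of Δ²R: w = (1, 4, 6, 12, 7, 8, 3, 9, 11, 5, 10, 2).

D(w) has 27 cells with 6 SE-corners; essential set:

[(4, 11, 3), (6, 3, 1), (6, 5, 2), (9, 5, 3), (9, 10, 7), (11, 2, 1)]


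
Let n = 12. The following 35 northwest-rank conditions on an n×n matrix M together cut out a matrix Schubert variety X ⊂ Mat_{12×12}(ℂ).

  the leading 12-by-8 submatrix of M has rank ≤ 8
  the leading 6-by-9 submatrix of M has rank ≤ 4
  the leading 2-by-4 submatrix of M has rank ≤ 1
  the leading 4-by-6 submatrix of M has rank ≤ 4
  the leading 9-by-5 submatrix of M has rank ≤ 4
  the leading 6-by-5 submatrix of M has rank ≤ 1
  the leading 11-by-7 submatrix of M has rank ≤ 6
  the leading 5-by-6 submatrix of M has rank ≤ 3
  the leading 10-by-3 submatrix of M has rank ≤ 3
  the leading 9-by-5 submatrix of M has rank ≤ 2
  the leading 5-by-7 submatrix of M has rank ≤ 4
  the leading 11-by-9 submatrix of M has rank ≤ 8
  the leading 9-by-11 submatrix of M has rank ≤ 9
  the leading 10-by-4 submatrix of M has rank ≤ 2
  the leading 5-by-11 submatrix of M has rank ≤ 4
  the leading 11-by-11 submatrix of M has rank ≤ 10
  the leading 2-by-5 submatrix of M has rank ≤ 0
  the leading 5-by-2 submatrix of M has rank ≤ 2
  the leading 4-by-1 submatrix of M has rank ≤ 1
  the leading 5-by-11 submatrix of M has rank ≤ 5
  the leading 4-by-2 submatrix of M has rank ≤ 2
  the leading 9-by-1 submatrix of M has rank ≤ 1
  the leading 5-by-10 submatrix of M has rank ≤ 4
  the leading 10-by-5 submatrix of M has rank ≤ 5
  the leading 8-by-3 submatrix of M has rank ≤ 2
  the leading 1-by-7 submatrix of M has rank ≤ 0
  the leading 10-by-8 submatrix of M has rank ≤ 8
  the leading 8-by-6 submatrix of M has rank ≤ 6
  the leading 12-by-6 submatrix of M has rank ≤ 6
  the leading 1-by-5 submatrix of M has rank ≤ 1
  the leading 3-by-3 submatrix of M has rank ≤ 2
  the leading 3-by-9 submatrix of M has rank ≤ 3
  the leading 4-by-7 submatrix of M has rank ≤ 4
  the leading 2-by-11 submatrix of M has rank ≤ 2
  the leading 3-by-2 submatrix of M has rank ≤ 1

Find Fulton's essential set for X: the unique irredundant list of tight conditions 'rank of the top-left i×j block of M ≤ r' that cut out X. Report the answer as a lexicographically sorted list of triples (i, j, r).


Reconstructing r_w from the 35 given conditions:

  R[1]: 0  0  0  0  0  0  0  1  1  1  1  1
  R[2]: 0  0  0  0  0  1  1  2  2  2  2  2
  R[3]: 1  1  1  1  1  2  2  3  3  3  3  3
  R[4]: 1  1  1  1  1  2  3  4  4  4  4  4
  R[5]: 1  1  1  1  1  2  3  4  4  4  4  5
  R[6]: 1  1  1  1  1  2  3  4  4  5  5  6
  R[7]: 1  2  2  2  2  3  4  5  5  6  6  7
  R[8]: 1  2  2  2  2  3  4  5  6  7  7  8
  R[9]: 1  2  2  2  2  3  4  5  6  7  8  9
  R[10]: 1  2  2  2  3  4  5  6  7  8  9  10
  R[11]: 1  2  3  3  4  5  6  7  8  9  10  11
  R[12]: 1  2  3  4  5  6  7  8  9  10  11  12

reading off 1-entries of Δ²R: w = (8, 6, 1, 7, 12, 10, 2, 9, 11, 5, 3, 4).

D(w) has 36 cells with 7 SE-corners; essential set:

[(1, 7, 0), (2, 5, 0), (5, 11, 4), (6, 5, 1), (6, 9, 4), (9, 5, 2), (10, 4, 2)]


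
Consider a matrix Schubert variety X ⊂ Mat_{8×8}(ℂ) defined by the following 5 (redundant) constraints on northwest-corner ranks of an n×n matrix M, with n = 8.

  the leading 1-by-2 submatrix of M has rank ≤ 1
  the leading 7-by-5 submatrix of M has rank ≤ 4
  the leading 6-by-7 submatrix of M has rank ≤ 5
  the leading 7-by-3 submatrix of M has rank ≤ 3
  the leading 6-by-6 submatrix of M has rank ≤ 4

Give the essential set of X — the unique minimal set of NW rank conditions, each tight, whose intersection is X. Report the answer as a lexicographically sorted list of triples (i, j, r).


Rank table r_w(8×8) implied by the 5 constraints:

  row 1: 1 1 1 1 1 1 1 1
  row 2: 1 2 2 2 2 2 2 2
  row 3: 1 2 3 3 3 3 3 3
  row 4: 1 2 3 4 4 4 4 4
  row 5: 1 2 3 4 4 4 5 5
  row 6: 1 2 3 4 4 4 5 6
  row 7: 1 2 3 4 4 5 6 7
  row 8: 1 2 3 4 5 6 7 8

hence w(1..8) = (1, 2, 3, 4, 7, 8, 6, 5).

D(w) has 5 cells with 2 SE-corners; essential set:

[(6, 6, 4), (7, 5, 4)]


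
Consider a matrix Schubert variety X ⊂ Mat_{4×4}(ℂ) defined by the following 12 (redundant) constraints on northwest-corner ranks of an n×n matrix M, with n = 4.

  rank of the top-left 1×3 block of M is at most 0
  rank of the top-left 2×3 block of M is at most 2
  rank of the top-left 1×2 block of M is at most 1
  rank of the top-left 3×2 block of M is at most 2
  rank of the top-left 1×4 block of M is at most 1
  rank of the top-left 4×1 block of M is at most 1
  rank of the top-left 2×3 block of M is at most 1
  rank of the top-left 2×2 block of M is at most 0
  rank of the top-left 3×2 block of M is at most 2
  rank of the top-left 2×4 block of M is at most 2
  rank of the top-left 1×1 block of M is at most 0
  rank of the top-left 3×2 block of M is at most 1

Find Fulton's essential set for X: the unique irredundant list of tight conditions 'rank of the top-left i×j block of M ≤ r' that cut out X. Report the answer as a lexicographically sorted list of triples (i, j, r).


Recovering R(i,j) via the rank-extension bound from the 12 conditions:

  R[1]: 0  0  0  1
  R[2]: 0  0  1  2
  R[3]: 1  1  2  3
  R[4]: 1  2  3  4

giving w = (4, 3, 1, 2) via Δ²R.

D(w) has 5 cells with 2 SE-corners; essential set:

[(1, 3, 0), (2, 2, 0)]


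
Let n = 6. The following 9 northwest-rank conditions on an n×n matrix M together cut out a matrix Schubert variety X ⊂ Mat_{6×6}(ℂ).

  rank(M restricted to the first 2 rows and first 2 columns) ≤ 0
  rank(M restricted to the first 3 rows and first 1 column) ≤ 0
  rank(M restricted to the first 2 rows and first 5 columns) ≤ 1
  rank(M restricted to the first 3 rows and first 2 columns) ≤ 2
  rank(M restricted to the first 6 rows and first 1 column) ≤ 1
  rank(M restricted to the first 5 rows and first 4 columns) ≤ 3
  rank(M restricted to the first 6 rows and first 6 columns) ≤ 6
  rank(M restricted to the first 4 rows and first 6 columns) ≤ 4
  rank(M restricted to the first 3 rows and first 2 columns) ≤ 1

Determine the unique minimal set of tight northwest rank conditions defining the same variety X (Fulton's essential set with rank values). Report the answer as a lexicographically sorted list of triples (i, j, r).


Reconstructing r_w from the 9 given conditions:

  i=1: 0 0 1 1 1 1
  i=2: 0 0 1 1 1 2
  i=3: 0 1 2 2 2 3
  i=4: 1 2 3 3 3 4
  i=5: 1 2 3 3 4 5
  i=6: 1 2 3 4 5 6

reading off 1-entries of Δ²R: w = (3, 6, 2, 1, 5, 4).

|D(w)|=8, |Ess(w)|=4:

[(2, 2, 0), (2, 5, 1), (3, 1, 0), (5, 4, 3)]


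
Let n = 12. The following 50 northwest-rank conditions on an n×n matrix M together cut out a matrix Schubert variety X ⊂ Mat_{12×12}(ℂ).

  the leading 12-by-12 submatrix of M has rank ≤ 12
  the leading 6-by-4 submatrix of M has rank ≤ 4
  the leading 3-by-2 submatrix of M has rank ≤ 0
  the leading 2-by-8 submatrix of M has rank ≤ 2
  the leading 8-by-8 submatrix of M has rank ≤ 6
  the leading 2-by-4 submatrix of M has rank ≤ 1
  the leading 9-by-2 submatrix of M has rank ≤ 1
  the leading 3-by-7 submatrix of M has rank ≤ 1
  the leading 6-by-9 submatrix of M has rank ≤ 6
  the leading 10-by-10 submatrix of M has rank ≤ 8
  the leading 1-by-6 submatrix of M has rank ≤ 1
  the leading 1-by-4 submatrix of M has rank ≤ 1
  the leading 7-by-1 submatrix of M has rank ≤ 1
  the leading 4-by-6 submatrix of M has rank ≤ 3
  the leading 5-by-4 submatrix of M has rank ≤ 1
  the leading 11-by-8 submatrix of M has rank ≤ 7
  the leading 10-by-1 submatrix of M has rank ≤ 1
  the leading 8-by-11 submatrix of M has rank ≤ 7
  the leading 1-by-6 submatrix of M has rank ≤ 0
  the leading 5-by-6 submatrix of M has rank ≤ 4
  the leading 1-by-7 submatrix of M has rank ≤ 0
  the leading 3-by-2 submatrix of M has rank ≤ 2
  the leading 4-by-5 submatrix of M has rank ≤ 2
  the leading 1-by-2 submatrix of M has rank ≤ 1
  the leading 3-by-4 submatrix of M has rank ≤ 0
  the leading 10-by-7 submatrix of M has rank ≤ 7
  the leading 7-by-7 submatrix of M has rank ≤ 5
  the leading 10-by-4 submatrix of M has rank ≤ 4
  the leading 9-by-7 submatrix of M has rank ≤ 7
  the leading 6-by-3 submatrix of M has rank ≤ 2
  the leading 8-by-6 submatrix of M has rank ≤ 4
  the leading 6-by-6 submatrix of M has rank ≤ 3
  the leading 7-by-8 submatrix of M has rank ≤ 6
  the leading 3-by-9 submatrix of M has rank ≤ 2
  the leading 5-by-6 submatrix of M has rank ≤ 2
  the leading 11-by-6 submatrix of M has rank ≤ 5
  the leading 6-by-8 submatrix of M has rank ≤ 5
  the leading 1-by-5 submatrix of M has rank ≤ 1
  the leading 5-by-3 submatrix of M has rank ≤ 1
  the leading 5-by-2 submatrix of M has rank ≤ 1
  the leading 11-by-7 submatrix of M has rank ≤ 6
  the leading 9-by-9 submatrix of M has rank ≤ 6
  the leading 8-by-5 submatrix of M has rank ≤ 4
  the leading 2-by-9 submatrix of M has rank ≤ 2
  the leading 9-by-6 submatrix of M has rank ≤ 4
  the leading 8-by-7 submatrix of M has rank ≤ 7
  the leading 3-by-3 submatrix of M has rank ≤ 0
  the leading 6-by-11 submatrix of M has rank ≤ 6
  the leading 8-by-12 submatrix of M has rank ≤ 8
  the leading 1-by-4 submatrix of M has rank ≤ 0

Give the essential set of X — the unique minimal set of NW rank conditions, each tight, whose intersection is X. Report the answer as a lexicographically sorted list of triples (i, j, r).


Rank table r_w(12×12) implied by the 50 constraints:

  i=1: 0 0 0 0 0 0 0 1 1 1 1 1
  i=2: 0 0 0 0 1 1 1 2 2 2 2 2
  i=3: 0 0 0 0 1 1 1 2 2 3 3 3
  i=4: 1 1 1 1 2 2 2 3 3 4 4 4
  i=5: 1 1 1 1 2 2 3 4 4 5 5 5
  i=6: 1 1 2 2 3 3 4 5 5 6 6 6
  i=7: 1 1 2 3 4 4 5 6 6 7 7 7
  i=8: 1 1 2 3 4 4 5 6 6 7 7 8
  i=9: 1 1 2 3 4 4 5 6 6 7 8 9
  i=10: 1 2 3 4 5 5 6 7 7 8 9 10
  i=11: 1 2 3 4 5 5 6 7 8 9 10 11
  i=12: 1 2 3 4 5 6 7 8 9 10 11 12

the unique w with this rank table is (8, 5, 10, 1, 7, 3, 4, 12, 11, 2, 9, 6).

Rothe diagram D(w) (32 cells), 11 SE-corners (essential conditions):

[(1, 7, 0), (3, 4, 0), (3, 7, 1), (3, 9, 2), (5, 4, 1), (5, 6, 2), (8, 11, 7), (9, 2, 1), (9, 6, 4), (9, 9, 6), (11, 6, 5)]


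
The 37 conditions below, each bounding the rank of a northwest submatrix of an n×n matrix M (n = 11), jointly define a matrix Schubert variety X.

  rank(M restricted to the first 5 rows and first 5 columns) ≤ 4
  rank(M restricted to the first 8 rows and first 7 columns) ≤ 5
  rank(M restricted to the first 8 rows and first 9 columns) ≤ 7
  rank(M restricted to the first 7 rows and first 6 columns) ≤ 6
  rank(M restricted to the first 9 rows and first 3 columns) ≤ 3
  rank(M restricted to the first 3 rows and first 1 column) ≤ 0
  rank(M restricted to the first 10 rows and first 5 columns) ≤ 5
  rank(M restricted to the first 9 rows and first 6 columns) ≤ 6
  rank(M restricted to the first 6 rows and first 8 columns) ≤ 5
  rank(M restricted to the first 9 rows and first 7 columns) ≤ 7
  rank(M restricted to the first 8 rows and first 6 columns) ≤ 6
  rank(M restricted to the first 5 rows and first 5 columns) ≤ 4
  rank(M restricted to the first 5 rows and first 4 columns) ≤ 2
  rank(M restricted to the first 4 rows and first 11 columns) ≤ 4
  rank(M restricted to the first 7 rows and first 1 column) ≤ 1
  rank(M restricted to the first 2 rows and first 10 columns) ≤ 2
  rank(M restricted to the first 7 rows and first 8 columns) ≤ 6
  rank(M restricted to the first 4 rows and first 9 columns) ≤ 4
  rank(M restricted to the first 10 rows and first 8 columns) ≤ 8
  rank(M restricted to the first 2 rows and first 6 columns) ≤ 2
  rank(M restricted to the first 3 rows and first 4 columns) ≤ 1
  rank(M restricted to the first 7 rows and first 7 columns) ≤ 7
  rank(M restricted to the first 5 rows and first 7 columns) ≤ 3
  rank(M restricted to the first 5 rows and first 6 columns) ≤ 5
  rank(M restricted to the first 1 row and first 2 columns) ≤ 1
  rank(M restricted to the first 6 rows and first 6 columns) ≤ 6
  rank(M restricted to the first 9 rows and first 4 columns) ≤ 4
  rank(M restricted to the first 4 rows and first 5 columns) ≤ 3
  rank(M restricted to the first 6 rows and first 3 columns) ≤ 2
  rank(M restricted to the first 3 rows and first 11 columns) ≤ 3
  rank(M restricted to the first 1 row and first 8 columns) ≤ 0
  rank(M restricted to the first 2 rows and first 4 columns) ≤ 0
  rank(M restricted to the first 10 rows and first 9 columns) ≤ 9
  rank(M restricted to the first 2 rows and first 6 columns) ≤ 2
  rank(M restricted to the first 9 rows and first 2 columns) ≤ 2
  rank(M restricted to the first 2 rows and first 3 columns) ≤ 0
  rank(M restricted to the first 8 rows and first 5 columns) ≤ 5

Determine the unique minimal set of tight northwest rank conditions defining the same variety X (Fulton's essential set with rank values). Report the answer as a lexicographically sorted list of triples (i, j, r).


Recovering R(i,j) via the rank-extension bound from the 37 conditions:

  i=1: 0 0 0 0 0 0 0 0 1 1 1
  i=2: 0 0 0 0 1 1 1 1 2 2 2
  i=3: 0 1 1 1 2 2 2 2 3 3 3
  i=4: 1 2 2 2 3 3 3 3 4 4 4
  i=5: 1 2 2 2 3 3 3 4 5 5 5
  i=6: 1 2 2 3 4 4 4 5 6 6 6
  i=7: 1 2 3 4 5 5 5 6 7 7 7
  i=8: 1 2 3 4 5 5 5 6 7 8 8
  i=9: 1 2 3 4 5 6 6 7 8 9 9
  i=10: 1 2 3 4 5 6 7 8 9 10 10
  i=11: 1 2 3 4 5 6 7 8 9 10 11

hence w(1..11) = (9, 5, 2, 1, 8, 4, 3, 10, 6, 7, 11).

D(w) has 20 cells with 7 SE-corners; essential set:

[(1, 8, 0), (2, 4, 0), (3, 1, 0), (5, 4, 2), (5, 7, 3), (6, 3, 2), (8, 7, 5)]
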